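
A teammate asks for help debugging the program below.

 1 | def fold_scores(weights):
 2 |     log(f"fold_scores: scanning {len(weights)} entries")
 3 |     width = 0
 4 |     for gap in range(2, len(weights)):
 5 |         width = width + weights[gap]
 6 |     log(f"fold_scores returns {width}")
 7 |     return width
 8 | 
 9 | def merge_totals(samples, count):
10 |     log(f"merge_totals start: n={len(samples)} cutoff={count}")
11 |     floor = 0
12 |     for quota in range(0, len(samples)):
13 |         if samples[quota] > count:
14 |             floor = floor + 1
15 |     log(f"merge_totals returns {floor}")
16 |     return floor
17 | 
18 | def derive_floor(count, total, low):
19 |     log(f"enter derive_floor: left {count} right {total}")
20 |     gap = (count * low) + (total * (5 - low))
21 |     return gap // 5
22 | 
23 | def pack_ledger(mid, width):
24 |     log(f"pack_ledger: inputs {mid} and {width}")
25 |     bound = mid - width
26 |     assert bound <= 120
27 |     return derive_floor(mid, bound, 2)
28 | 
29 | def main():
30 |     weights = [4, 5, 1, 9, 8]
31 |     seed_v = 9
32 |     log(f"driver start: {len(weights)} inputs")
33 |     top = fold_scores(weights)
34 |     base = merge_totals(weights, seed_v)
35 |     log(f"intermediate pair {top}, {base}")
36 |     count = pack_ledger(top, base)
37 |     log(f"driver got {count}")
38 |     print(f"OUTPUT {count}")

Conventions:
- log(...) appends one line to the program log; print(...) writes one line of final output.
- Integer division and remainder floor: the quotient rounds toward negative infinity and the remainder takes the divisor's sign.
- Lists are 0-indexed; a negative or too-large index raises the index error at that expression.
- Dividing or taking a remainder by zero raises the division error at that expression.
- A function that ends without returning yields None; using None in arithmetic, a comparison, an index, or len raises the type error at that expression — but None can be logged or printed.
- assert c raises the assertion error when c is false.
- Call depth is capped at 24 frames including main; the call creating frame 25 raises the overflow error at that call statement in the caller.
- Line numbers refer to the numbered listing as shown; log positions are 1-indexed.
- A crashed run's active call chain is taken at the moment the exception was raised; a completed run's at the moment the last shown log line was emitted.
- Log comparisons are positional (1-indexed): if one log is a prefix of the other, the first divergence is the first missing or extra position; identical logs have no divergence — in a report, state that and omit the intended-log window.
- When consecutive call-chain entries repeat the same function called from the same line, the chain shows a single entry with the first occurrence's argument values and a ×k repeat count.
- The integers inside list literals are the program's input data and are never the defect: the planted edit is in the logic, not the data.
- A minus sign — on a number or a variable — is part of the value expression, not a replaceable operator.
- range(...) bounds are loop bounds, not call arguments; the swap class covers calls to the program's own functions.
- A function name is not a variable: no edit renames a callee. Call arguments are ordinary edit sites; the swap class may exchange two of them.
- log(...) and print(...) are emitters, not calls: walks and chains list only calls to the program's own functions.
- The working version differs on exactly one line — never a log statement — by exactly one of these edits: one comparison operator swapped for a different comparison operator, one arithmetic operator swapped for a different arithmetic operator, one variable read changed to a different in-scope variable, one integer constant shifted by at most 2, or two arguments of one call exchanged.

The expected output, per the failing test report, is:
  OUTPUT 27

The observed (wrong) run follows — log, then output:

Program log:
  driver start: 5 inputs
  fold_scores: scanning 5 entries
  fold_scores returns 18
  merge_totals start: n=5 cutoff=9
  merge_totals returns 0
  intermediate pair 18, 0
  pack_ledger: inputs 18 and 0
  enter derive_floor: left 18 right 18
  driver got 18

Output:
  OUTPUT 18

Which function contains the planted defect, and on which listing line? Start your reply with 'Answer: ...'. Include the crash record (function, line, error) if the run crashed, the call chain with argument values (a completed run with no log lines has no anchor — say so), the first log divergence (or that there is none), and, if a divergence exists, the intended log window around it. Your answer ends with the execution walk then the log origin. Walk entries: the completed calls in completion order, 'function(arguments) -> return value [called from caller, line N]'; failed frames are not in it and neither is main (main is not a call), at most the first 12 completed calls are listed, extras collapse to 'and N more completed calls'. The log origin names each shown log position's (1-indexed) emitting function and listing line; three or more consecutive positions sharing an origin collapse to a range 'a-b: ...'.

Answer: the defect is in fold_scores at line 4.
Core observation: Everything matches until log position 3, which reads 'fold_scores returns 18' in place of 'fold_scores returns 27'.
Call chain: main.
First divergence: position 3 — the shown line 'fold_scores returns 18' should read 'fold_scores returns 27'.
Intended log window:
  1: driver start: 5 inputs
  2: fold_scores: scanning 5 entries
  3: fold_scores returns 27
  4: merge_totals start: n=5 cutoff=9
Execution walk:
  fold_scores([4, 5, 1, 9, 8]) -> 18  [called from main, line 33]
  merge_totals([4, 5, 1, 9, 8], 9) -> 0  [called from main, line 34]
  derive_floor(18, 18, 2) -> 18  [called from pack_ledger, line 27]
  pack_ledger(18, 0) -> 18  [called from main, line 36]
Log origin:
  1: from main, line 32
  2: from fold_scores, line 2
  3: from fold_scores, line 6
  4: from merge_totals, line 10
  5: from merge_totals, line 15
  6: from main, line 35
  7: from pack_ledger, line 24
  8: from derive_floor, line 19
  9: from main, line 37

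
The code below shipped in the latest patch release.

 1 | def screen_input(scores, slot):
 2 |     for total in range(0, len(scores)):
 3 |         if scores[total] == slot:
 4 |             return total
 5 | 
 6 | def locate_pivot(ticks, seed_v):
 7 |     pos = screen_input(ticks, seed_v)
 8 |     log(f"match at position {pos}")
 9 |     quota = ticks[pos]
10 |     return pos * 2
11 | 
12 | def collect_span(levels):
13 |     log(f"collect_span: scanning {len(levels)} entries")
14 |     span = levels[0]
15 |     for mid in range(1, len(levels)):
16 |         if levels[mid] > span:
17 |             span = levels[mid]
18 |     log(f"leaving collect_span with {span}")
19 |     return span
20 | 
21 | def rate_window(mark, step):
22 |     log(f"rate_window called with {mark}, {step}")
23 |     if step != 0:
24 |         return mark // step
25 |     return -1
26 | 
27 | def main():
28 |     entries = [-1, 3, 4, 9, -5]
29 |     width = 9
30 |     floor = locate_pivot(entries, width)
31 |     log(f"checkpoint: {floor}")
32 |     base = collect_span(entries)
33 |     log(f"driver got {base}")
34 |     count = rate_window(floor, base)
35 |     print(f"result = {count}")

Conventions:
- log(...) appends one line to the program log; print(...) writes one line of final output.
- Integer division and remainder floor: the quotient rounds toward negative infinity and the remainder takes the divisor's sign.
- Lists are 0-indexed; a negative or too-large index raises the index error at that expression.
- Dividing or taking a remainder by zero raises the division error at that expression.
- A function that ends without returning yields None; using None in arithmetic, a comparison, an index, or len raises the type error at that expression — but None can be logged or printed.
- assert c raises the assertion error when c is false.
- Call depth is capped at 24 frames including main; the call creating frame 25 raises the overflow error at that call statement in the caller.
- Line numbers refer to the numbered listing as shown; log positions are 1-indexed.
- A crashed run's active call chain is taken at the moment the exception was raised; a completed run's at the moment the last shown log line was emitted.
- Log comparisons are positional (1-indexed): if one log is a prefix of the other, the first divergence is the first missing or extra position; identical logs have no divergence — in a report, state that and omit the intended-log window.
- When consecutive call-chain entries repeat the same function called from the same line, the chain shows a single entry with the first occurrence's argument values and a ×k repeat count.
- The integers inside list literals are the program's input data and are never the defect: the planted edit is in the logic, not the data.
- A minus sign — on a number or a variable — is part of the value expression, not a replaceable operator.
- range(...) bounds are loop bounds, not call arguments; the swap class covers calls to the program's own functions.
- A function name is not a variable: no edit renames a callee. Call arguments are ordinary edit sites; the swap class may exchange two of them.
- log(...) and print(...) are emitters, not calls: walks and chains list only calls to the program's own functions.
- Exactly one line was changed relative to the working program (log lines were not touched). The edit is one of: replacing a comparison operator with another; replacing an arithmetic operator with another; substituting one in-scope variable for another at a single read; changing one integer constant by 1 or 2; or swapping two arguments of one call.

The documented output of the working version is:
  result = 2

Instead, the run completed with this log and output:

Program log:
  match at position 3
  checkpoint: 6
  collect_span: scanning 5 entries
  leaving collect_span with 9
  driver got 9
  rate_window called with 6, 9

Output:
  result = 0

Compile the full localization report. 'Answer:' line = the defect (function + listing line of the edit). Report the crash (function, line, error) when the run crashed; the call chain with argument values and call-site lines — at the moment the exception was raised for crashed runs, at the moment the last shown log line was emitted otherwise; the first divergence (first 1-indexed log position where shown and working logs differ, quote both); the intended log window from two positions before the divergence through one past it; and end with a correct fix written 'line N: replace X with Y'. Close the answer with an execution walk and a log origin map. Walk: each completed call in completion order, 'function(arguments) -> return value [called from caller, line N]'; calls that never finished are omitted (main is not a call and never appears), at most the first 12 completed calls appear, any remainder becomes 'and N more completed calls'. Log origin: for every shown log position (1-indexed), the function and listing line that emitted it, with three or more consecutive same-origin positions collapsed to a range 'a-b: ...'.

Answer: the defect is in locate_pivot at line 10.
Key observation: The earliest visible damage is log position 2 — 'checkpoint: 6' rather than the intended 'checkpoint: 18'.
Call chain: main -> rate_window(6, 9) (called at line 34).
First divergence: position 2; shown 'checkpoint: 6' vs intended 'checkpoint: 18'.
Intended log window:
  1: match at position 3
  2: checkpoint: 18
  3: collect_span: scanning 5 entries
Execution walk:
  screen_input([-1, 3, 4, 9, -5], 9) -> 3  [called from locate_pivot, line 7]
  locate_pivot([-1, 3, 4, 9, -5], 9) -> 6  [called from main, line 30]
  collect_span([-1, 3, 4, 9, -5]) -> 9  [called from main, line 32]
  rate_window(6, 9) -> 0  [called from main, line 34]
Log origin:
  1: logged in locate_pivot at line 8
  2: logged in main at line 31
  3: logged in collect_span at line 13
  4: logged in collect_span at line 18
  5: logged in main at line 33
  6: logged in rate_window at line 22
A correct fix: line 10: replace `pos` with `quota`.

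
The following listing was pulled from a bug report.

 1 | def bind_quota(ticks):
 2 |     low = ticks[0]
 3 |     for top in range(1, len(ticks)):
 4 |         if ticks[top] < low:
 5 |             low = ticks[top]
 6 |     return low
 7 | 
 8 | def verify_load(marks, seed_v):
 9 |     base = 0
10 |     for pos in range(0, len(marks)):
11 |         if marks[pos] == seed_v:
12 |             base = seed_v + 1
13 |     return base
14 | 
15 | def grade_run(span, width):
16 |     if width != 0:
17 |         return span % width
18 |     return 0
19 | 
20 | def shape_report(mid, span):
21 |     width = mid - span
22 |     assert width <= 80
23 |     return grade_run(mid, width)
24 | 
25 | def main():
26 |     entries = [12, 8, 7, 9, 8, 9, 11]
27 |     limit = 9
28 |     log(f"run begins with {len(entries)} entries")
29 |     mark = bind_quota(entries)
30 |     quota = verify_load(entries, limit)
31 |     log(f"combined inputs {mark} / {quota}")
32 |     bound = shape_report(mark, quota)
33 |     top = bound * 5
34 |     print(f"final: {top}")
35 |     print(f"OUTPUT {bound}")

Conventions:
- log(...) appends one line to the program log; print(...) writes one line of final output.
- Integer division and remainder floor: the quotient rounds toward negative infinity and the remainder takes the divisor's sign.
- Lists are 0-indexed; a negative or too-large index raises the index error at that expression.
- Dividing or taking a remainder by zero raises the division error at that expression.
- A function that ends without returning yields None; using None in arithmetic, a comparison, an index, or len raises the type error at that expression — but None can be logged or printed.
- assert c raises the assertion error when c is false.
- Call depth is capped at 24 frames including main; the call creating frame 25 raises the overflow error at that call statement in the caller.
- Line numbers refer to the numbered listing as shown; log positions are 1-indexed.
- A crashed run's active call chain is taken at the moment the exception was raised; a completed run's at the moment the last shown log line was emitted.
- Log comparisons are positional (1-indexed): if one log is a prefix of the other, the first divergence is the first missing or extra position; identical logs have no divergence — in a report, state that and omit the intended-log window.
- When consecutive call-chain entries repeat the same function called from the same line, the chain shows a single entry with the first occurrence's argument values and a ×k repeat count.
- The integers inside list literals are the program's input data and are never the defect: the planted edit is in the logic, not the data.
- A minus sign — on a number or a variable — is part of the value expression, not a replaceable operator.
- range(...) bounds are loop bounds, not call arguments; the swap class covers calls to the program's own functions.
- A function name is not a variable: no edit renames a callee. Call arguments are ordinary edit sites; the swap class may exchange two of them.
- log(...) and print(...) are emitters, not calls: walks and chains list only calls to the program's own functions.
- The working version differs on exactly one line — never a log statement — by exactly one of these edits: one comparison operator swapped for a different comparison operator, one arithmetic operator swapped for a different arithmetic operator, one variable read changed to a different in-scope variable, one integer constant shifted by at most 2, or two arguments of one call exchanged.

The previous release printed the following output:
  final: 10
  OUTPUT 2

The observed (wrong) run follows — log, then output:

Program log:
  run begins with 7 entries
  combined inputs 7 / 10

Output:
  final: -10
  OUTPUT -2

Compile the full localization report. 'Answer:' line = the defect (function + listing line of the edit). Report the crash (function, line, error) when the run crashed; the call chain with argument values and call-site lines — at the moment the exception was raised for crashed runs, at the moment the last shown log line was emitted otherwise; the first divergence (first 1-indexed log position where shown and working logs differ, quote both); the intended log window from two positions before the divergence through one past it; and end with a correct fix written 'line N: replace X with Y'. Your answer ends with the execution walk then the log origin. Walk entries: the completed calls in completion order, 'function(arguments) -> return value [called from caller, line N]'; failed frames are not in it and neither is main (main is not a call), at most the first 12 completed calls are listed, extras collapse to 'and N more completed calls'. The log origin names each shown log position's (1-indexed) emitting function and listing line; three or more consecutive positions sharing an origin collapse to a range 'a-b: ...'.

Answer: the defect is in verify_load at line 12.
The tell: The log first diverges at position 2: the faulty run prints 'combined inputs 7 / 10' where the working version prints 'combined inputs 7 / 2'.
Call chain: main.
First divergence: at position 2 the run shows 'combined inputs 7 / 10' where the working version logs 'combined inputs 7 / 2'.
Intended log window:
  1: run begins with 7 entries
  2: combined inputs 7 / 2
Execution walk:
  bind_quota([12, 8, 7, 9, 8, 9, 11]) -> 7  [called from main, line 29]
  verify_load([12, 8, 7, 9, 8, 9, 11], 9) -> 10  [called from main, line 30]
  grade_run(7, -3) -> -2  [called from shape_report, line 23]
  shape_report(7, 10) -> -2  [called from main, line 32]
Log origin:
  1: emitted by main (line 28)
  2: emitted by main (line 31)
A correct fix: line 12: replace `seed_v` with `base`.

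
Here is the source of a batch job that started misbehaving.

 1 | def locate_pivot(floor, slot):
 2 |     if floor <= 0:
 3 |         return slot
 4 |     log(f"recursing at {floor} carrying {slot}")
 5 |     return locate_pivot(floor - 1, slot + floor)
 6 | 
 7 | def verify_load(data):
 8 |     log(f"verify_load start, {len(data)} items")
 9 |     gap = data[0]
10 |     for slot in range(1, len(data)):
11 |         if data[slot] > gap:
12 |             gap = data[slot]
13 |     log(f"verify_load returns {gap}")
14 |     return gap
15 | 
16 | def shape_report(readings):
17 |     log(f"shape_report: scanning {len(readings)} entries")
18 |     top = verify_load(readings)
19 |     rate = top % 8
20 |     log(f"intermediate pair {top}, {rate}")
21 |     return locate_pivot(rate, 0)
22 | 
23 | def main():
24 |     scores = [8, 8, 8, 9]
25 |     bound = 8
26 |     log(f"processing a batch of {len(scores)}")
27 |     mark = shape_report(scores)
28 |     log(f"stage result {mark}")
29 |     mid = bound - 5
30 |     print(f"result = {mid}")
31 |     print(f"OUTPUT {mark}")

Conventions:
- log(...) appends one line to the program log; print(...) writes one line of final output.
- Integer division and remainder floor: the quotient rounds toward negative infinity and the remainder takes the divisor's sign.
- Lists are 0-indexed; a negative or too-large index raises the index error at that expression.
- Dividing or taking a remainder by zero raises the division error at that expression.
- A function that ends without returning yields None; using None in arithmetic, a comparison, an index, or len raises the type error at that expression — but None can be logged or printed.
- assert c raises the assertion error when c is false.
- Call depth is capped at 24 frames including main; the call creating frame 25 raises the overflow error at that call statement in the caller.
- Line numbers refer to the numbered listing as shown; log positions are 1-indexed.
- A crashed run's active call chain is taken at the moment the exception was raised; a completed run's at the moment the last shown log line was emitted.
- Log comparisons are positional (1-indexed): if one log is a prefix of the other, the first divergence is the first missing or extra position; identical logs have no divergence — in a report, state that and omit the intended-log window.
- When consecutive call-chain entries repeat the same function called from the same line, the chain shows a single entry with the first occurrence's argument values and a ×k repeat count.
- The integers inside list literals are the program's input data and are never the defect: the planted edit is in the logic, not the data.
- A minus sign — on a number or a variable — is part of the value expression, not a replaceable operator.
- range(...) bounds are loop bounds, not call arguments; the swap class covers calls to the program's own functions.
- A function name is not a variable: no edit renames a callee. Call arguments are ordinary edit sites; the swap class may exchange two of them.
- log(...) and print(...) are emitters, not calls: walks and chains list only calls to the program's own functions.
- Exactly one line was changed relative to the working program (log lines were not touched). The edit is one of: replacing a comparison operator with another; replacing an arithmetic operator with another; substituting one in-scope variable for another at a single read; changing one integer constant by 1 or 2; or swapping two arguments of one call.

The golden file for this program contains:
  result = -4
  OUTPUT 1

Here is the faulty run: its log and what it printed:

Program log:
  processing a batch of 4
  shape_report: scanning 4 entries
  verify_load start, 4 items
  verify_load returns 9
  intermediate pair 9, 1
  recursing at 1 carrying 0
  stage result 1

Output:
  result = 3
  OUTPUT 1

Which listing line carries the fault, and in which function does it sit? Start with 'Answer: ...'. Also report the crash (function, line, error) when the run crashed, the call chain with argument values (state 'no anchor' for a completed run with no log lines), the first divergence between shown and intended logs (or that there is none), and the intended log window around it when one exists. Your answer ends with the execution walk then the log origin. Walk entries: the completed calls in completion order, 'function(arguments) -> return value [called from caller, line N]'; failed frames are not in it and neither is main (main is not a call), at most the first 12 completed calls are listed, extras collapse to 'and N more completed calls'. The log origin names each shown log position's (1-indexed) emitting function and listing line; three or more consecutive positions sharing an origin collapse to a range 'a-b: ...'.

Answer: the defect is in main at line 29.
Core observation: Log streams are identical — the defect surfaces only in the printed output.
Call chain: main.
First divergence: there is none — every log position agrees.
Execution walk:
  verify_load([8, 8, 8, 9]) -> 9  [called from shape_report, line 18]
  locate_pivot(0, 1) -> 1  [called from locate_pivot, line 5]
  locate_pivot(1, 0) -> 1  [called from shape_report, line 21]
  shape_report([8, 8, 8, 9]) -> 1  [called from main, line 27]
Origin of each log line:
  1: emitted by main (line 26)
  2: emitted by shape_report (line 17)
  3: emitted by verify_load (line 8)
  4: emitted by verify_load (line 13)
  5: emitted by shape_report (line 20)
  6: emitted by locate_pivot (line 4)
  7: emitted by main (line 28)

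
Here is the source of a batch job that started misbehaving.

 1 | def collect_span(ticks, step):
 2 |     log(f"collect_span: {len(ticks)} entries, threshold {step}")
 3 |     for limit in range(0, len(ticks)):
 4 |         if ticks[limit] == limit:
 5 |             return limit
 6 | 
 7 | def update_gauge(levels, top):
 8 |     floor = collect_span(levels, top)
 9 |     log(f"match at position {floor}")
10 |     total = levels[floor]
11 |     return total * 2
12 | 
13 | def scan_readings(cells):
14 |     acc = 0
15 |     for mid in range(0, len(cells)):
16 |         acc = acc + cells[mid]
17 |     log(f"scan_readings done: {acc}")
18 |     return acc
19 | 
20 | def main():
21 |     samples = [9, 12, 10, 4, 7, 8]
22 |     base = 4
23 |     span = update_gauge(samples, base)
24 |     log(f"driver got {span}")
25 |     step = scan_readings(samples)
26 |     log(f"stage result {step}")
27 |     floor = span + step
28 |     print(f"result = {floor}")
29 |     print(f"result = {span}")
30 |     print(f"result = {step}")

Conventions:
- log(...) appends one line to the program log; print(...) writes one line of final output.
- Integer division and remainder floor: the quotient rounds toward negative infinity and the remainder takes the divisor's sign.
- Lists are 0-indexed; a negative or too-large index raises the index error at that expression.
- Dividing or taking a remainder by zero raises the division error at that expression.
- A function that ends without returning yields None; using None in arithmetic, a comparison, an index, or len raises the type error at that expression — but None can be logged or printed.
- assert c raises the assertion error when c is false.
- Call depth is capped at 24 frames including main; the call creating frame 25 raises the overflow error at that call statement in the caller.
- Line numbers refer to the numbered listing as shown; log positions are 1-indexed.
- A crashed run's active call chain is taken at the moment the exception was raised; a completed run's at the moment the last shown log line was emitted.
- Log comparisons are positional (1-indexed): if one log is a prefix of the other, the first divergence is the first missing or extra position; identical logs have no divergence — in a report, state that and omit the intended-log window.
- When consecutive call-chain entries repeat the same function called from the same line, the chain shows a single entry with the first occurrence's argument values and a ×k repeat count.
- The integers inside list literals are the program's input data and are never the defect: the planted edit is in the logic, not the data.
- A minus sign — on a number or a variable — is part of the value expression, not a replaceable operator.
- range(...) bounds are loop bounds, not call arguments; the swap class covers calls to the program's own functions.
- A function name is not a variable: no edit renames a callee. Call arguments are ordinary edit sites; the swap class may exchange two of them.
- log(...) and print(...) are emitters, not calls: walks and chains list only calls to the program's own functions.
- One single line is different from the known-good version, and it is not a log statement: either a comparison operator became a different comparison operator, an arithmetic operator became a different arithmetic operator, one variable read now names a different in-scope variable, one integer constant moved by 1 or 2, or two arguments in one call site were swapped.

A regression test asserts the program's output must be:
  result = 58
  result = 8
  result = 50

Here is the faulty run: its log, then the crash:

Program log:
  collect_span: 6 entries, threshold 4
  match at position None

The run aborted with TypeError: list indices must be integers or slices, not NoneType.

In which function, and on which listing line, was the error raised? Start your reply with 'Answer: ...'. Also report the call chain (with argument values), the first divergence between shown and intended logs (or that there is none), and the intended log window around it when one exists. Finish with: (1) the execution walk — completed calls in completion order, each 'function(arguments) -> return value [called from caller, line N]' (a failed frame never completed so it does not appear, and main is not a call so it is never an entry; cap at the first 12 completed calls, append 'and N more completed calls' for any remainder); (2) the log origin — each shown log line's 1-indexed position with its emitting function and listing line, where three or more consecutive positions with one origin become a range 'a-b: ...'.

Answer: the error was raised in update_gauge, line 10.
Key observation: The log first diverges at position 2: the faulty run prints 'match at position None' where the working version prints 'match at position 3'.
Call chain: main -> update_gauge([9, 12, 10, 4, 7, 8], 4) (called at line 23).
First divergence: at position 2 the run shows 'match at position None' where the working version logs 'match at position 3'.
Intended log window:
  1: collect_span: 6 entries, threshold 4
  2: match at position 3
  3: driver got 8
Execution walk:
  collect_span([9, 12, 10, 4, 7, 8], 4) -> None  [called from update_gauge, line 8]
Log origins:
  1: from collect_span, line 2
  2: from update_gauge, line 9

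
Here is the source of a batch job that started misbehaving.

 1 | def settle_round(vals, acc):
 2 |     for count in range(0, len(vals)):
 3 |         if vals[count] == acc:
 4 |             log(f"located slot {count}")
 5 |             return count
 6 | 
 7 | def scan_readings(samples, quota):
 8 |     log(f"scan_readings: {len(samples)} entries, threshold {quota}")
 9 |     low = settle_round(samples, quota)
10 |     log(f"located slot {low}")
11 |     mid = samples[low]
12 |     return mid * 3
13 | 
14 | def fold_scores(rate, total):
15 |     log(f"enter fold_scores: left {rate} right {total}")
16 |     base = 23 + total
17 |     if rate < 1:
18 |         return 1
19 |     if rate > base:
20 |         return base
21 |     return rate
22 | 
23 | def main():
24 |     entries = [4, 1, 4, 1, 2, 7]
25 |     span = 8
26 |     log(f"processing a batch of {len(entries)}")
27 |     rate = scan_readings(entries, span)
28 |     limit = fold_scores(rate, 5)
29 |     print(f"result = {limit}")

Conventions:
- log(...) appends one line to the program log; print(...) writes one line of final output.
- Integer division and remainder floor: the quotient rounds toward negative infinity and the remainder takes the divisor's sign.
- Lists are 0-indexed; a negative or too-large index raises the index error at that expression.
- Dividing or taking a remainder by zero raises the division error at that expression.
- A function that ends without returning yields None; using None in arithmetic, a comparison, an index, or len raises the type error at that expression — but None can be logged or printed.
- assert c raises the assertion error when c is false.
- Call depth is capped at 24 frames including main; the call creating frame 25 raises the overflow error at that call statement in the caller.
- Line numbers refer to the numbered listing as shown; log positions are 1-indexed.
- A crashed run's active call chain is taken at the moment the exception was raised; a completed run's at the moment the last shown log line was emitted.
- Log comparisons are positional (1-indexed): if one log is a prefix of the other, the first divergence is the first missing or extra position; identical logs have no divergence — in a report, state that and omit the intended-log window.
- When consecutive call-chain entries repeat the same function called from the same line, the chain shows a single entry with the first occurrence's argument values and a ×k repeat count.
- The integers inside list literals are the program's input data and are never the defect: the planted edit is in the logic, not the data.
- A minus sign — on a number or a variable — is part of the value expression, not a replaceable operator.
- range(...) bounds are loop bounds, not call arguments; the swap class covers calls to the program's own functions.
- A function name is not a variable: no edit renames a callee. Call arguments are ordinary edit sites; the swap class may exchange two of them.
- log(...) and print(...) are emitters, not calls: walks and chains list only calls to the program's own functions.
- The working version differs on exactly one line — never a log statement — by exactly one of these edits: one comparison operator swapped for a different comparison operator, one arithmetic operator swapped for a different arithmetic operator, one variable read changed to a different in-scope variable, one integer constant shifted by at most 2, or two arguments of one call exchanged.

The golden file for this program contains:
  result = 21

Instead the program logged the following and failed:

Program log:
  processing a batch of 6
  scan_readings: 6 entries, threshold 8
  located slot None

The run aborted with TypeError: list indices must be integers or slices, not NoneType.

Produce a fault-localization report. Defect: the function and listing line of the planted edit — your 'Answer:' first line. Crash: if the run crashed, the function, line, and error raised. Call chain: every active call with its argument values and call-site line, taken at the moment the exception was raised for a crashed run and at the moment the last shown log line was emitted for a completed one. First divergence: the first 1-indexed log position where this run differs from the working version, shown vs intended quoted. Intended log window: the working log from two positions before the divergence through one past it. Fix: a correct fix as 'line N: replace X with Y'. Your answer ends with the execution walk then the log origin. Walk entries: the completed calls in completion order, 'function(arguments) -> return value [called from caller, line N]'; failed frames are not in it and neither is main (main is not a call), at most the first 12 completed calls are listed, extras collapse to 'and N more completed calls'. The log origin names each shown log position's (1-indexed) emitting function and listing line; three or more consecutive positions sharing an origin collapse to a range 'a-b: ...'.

Answer: the defect is in main at line 25.
Key fact: At log position 2 the runs split — shown 'scan_readings: 6 entries, threshold 8', but the working version logs 'scan_readings: 6 entries, threshold 7'.
Crash: scan_readings, line 11, TypeError.
Call chain: main -> scan_readings([4, 1, 4, 1, 2, 7], 8) (called at line 27).
First divergence: at position 2 the run shows 'scan_readings: 6 entries, threshold 8' where the working version logs 'scan_readings: 6 entries, threshold 7'.
Intended log window:
  1: processing a batch of 6
  2: scan_readings: 6 entries, threshold 7
  3: located slot 5
Execution walk:
  settle_round([4, 1, 4, 1, 2, 7], 8) -> None  [called from scan_readings, line 9]
Log origins:
  1: logged in main at line 26
  2: logged in scan_readings at line 8
  3: logged in scan_readings at line 10
A correct fix: line 25: replace `8` with `7`.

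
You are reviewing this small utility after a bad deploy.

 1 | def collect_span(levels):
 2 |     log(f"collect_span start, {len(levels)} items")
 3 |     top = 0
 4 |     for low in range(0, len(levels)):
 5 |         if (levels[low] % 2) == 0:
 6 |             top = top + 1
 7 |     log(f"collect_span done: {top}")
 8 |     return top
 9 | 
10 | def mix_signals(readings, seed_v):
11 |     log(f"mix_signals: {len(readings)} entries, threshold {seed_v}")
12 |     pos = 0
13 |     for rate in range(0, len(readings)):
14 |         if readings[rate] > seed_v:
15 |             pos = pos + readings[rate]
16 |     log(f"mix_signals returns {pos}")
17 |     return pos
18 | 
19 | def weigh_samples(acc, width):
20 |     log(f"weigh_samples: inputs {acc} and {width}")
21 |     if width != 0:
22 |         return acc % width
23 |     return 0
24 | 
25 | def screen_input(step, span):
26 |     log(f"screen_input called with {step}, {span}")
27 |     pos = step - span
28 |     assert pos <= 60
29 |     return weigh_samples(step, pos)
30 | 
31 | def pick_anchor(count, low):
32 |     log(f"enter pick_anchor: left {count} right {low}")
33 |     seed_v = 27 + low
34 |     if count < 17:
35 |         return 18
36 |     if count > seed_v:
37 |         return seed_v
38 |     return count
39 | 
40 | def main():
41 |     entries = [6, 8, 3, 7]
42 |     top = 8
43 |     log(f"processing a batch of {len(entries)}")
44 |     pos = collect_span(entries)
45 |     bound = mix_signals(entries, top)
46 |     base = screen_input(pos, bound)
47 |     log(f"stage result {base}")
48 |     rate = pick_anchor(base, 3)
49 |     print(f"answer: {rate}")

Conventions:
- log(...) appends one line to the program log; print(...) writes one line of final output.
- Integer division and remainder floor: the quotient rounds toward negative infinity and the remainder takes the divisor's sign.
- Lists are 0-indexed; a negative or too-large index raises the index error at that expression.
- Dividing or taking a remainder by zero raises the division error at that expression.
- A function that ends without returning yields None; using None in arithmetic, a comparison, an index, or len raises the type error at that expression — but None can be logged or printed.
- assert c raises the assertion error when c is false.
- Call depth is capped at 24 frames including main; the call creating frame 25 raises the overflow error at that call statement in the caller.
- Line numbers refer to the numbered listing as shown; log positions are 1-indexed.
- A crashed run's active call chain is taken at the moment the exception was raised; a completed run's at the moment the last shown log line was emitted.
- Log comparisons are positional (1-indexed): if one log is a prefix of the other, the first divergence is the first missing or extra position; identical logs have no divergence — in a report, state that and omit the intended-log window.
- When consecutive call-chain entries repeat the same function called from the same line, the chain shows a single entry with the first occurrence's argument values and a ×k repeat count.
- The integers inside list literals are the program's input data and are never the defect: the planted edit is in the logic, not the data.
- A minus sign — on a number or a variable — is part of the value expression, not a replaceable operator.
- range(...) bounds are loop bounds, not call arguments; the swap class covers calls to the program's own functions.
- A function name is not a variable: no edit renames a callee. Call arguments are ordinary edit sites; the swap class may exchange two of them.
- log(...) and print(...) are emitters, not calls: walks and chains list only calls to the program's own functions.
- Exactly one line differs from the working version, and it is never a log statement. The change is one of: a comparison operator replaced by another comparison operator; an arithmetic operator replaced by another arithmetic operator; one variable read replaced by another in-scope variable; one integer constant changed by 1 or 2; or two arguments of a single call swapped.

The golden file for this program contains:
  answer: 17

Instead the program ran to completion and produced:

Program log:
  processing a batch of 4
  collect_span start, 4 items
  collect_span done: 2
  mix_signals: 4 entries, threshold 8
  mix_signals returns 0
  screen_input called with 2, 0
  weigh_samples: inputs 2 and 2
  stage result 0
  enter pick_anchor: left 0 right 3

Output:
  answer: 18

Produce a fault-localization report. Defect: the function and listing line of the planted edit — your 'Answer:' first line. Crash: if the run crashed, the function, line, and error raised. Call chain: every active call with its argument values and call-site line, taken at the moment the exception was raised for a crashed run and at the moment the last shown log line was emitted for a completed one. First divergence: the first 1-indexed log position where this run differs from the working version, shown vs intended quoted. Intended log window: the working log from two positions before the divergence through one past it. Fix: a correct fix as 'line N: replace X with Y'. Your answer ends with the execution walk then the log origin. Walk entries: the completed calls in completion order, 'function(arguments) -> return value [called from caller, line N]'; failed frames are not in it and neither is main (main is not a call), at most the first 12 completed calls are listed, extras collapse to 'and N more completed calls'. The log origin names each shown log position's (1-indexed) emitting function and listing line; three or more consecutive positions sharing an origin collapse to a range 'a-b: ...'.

Answer: the defect is in pick_anchor at line 35.
Core observation: Log streams are identical — the defect surfaces only in the printed output.
Call chain: main -> pick_anchor(0, 3) (called at line 48).
First divergence: none; the two logs match at every position.
Execution walk:
  collect_span([6, 8, 3, 7]) -> 2  [called from main, line 44]
  mix_signals([6, 8, 3, 7], 8) -> 0  [called from main, line 45]
  weigh_samples(2, 2) -> 0  [called from screen_input, line 29]
  screen_input(2, 0) -> 0  [called from main, line 46]
  pick_anchor(0, 3) -> 18  [called from main, line 48]
Log origins:
  1: logged in main at line 43
  2: logged in collect_span at line 2
  3: logged in collect_span at line 7
  4: logged in mix_signals at line 11
  5: logged in mix_signals at line 16
  6: logged in screen_input at line 26
  7: logged in weigh_samples at line 20
  8: logged in main at line 47
  9: logged in pick_anchor at line 32
A correct fix: line 35: replace `18` with `17`.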